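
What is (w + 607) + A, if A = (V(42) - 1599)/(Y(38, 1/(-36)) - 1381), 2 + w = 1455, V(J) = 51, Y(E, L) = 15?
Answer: 1407754/683 ≈ 2061.1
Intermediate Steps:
w = 1453 (w = -2 + 1455 = 1453)
A = 774/683 (A = (51 - 1599)/(15 - 1381) = -1548/(-1366) = -1548*(-1/1366) = 774/683 ≈ 1.1332)
(w + 607) + A = (1453 + 607) + 774/683 = 2060 + 774/683 = 1407754/683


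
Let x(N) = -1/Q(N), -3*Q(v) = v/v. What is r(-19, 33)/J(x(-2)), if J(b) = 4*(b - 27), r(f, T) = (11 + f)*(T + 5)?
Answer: 19/6 ≈ 3.1667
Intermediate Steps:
Q(v) = -⅓ (Q(v) = -v/(3*v) = -⅓*1 = -⅓)
x(N) = 3 (x(N) = -1/(-⅓) = -1*(-3) = 3)
r(f, T) = (5 + T)*(11 + f) (r(f, T) = (11 + f)*(5 + T) = (5 + T)*(11 + f))
J(b) = -108 + 4*b (J(b) = 4*(-27 + b) = -108 + 4*b)
r(-19, 33)/J(x(-2)) = (55 + 5*(-19) + 11*33 + 33*(-19))/(-108 + 4*3) = (55 - 95 + 363 - 627)/(-108 + 12) = -304/(-96) = -1/96*(-304) = 19/6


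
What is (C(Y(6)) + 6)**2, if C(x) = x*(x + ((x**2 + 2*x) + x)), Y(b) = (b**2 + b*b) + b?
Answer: 248895223236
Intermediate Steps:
Y(b) = b + 2*b**2 (Y(b) = (b**2 + b**2) + b = 2*b**2 + b = b + 2*b**2)
C(x) = x*(x**2 + 4*x) (C(x) = x*(x + (x**2 + 3*x)) = x*(x**2 + 4*x))
(C(Y(6)) + 6)**2 = ((6*(1 + 2*6))**2*(4 + 6*(1 + 2*6)) + 6)**2 = ((6*(1 + 12))**2*(4 + 6*(1 + 12)) + 6)**2 = ((6*13)**2*(4 + 6*13) + 6)**2 = (78**2*(4 + 78) + 6)**2 = (6084*82 + 6)**2 = (498888 + 6)**2 = 498894**2 = 248895223236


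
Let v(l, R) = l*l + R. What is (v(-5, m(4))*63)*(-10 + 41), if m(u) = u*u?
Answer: 80073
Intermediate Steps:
m(u) = u**2
v(l, R) = R + l**2 (v(l, R) = l**2 + R = R + l**2)
(v(-5, m(4))*63)*(-10 + 41) = ((4**2 + (-5)**2)*63)*(-10 + 41) = ((16 + 25)*63)*31 = (41*63)*31 = 2583*31 = 80073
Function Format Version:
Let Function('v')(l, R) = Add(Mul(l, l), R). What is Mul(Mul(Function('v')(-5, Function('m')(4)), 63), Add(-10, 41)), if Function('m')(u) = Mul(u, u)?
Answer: 80073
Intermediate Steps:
Function('m')(u) = Pow(u, 2)
Function('v')(l, R) = Add(R, Pow(l, 2)) (Function('v')(l, R) = Add(Pow(l, 2), R) = Add(R, Pow(l, 2)))
Mul(Mul(Function('v')(-5, Function('m')(4)), 63), Add(-10, 41)) = Mul(Mul(Add(Pow(4, 2), Pow(-5, 2)), 63), Add(-10, 41)) = Mul(Mul(Add(16, 25), 63), 31) = Mul(Mul(41, 63), 31) = Mul(2583, 31) = 80073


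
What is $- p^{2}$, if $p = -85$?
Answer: $-7225$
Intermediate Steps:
$- p^{2} = - \left(-85\right)^{2} = \left(-1\right) 7225 = -7225$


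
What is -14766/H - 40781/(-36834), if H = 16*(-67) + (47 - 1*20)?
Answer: 586506989/38491530 ≈ 15.237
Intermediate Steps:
H = -1045 (H = -1072 + (47 - 20) = -1072 + 27 = -1045)
-14766/H - 40781/(-36834) = -14766/(-1045) - 40781/(-36834) = -14766*(-1/1045) - 40781*(-1/36834) = 14766/1045 + 40781/36834 = 586506989/38491530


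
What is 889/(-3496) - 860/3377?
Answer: -6008713/11805992 ≈ -0.50895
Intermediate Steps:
889/(-3496) - 860/3377 = 889*(-1/3496) - 860*1/3377 = -889/3496 - 860/3377 = -6008713/11805992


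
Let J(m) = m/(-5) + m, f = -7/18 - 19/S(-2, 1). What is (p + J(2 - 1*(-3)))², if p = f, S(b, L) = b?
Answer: 13924/81 ≈ 171.90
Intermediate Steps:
f = 82/9 (f = -7/18 - 19/(-2) = -7*1/18 - 19*(-½) = -7/18 + 19/2 = 82/9 ≈ 9.1111)
p = 82/9 ≈ 9.1111
J(m) = 4*m/5 (J(m) = m*(-⅕) + m = -m/5 + m = 4*m/5)
(p + J(2 - 1*(-3)))² = (82/9 + 4*(2 - 1*(-3))/5)² = (82/9 + 4*(2 + 3)/5)² = (82/9 + (⅘)*5)² = (82/9 + 4)² = (118/9)² = 13924/81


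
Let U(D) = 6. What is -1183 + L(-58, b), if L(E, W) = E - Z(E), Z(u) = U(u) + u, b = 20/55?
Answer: -1189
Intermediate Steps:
b = 4/11 (b = 20*(1/55) = 4/11 ≈ 0.36364)
Z(u) = 6 + u
L(E, W) = -6 (L(E, W) = E - (6 + E) = E + (-6 - E) = -6)
-1183 + L(-58, b) = -1183 - 6 = -1189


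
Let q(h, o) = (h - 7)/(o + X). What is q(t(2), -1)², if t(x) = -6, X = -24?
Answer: 169/625 ≈ 0.27040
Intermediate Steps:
q(h, o) = (-7 + h)/(-24 + o) (q(h, o) = (h - 7)/(o - 24) = (-7 + h)/(-24 + o))
q(t(2), -1)² = ((-7 - 6)/(-24 - 1))² = (-13/(-25))² = (-1/25*(-13))² = (13/25)² = 169/625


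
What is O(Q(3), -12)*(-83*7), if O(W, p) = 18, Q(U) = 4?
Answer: -10458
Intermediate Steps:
O(Q(3), -12)*(-83*7) = 18*(-83*7) = 18*(-581) = -10458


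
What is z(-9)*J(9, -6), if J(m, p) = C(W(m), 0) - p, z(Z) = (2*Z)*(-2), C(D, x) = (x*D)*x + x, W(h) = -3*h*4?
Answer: 216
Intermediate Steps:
W(h) = -12*h
C(D, x) = x + D*x**2 (C(D, x) = (D*x)*x + x = D*x**2 + x = x + D*x**2)
z(Z) = -4*Z
J(m, p) = -p (J(m, p) = 0*(1 - 12*m*0) - p = 0*(1 + 0) - p = 0*1 - p = 0 - p = -p)
z(-9)*J(9, -6) = (-4*(-9))*(-1*(-6)) = 36*6 = 216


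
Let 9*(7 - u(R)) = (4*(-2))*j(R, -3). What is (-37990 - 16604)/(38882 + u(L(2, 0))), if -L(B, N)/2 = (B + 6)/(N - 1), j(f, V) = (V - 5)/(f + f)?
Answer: -491346/349999 ≈ -1.4039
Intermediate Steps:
j(f, V) = (-5 + V)/(2*f) (j(f, V) = (-5 + V)/((2*f)) = (-5 + V)*(1/(2*f)) = (-5 + V)/(2*f))
L(B, N) = -2*(6 + B)/(-1 + N) (L(B, N) = -2*(B + 6)/(N - 1) = -2*(6 + B)/(-1 + N))
u(R) = 7 - 32/(9*R) (u(R) = 7 - 4*(-2)*(-5 - 3)/(2*R)/9 = 7 - (-8)*(½)*(-8)/R/9 = 7 - (-8)*(-4/R)/9 = 7 - 32/(9*R))
(-37990 - 16604)/(38882 + u(L(2, 0))) = (-37990 - 16604)/(38882 + (7 - 32*(-1 + 0)/(2*(-6 - 1*2))/9)) = -54594/(38882 + (7 - 32*(-1/(2*(-6 - 2)))/9)) = -54594/(38882 + (7 - 32/(9*(2*(-1)*(-8))))) = -54594/(38882 + (7 - 32/9/16)) = -54594/(38882 + (7 - 32/9*1/16)) = -54594/(38882 + (7 - 2/9)) = -54594/(38882 + 61/9) = -54594/349999/9 = -54594*9/349999 = -491346/349999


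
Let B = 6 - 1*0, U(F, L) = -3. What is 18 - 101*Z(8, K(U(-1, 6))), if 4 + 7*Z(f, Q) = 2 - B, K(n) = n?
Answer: 934/7 ≈ 133.43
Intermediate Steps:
B = 6 (B = 6 + 0 = 6)
Z(f, Q) = -8/7 (Z(f, Q) = -4/7 + (2 - 1*6)/7 = -4/7 + (2 - 6)/7 = -4/7 + (⅐)*(-4) = -4/7 - 4/7 = -8/7)
18 - 101*Z(8, K(U(-1, 6))) = 18 - 101*(-8/7) = 18 + 808/7 = 934/7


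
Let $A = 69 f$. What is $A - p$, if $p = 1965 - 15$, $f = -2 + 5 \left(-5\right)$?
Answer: $-3813$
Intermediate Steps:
$f = -27$ ($f = -2 - 25 = -27$)
$p = 1950$ ($p = 1965 - 15 = 1950$)
$A = -1863$ ($A = 69 \left(-27\right) = -1863$)
$A - p = -1863 - 1950 = -3813$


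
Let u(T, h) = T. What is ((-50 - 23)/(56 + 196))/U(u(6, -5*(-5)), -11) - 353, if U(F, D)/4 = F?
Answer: -2135017/6048 ≈ -353.01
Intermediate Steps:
U(F, D) = 4*F
((-50 - 23)/(56 + 196))/U(u(6, -5*(-5)), -11) - 353 = ((-50 - 23)/(56 + 196))/((4*6)) - 353 = (-73/252)/24 - 353 = (-73*1/252)/24 - 353 = (1/24)*(-73/252) - 353 = -73/6048 - 353 = -2135017/6048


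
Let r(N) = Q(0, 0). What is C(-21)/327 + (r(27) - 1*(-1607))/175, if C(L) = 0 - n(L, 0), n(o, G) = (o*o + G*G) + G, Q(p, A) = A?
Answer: 149438/19075 ≈ 7.8342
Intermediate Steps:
n(o, G) = G + G² + o² (n(o, G) = (o² + G²) + G = (G² + o²) + G = G + G² + o²)
r(N) = 0
C(L) = -L² (C(L) = 0 - (0 + 0² + L²) = 0 - (0 + 0 + L²) = 0 - L² = -L²)
C(-21)/327 + (r(27) - 1*(-1607))/175 = -1*(-21)²/327 + (0 - 1*(-1607))/175 = -1*441*(1/327) + (0 + 1607)*(1/175) = -441*1/327 + 1607*(1/175) = -147/109 + 1607/175 = 149438/19075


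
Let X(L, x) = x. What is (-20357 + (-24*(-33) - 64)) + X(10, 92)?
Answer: -19537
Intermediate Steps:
(-20357 + (-24*(-33) - 64)) + X(10, 92) = (-20357 + (-24*(-33) - 64)) + 92 = (-20357 + (792 - 64)) + 92 = (-20357 + 728) + 92 = -19629 + 92 = -19537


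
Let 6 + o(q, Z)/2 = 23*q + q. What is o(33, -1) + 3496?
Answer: 5068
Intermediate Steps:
o(q, Z) = -12 + 48*q (o(q, Z) = -12 + 2*(23*q + q) = -12 + 2*(24*q) = -12 + 48*q)
o(33, -1) + 3496 = (-12 + 48*33) + 3496 = (-12 + 1584) + 3496 = 1572 + 3496 = 5068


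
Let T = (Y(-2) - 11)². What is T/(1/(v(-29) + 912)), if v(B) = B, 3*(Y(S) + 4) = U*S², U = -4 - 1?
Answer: 3730675/9 ≈ 4.1452e+5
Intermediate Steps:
U = -5
Y(S) = -4 - 5*S²/3 (Y(S) = -4 + (-5*S²)/3 = -4 - 5*S²/3)
T = 4225/9 (T = ((-4 - 5/3*(-2)²) - 11)² = ((-4 - 5/3*4) - 11)² = ((-4 - 20/3) - 11)² = (-32/3 - 11)² = (-65/3)² = 4225/9 ≈ 469.44)
T/(1/(v(-29) + 912)) = 4225/(9*(1/(-29 + 912))) = 4225/(9*(1/883)) = (4225/9)*883 = 3730675/9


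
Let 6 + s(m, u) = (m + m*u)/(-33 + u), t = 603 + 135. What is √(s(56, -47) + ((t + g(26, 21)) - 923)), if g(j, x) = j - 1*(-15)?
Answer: I*√2945/5 ≈ 10.854*I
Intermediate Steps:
g(j, x) = 15 + j (g(j, x) = j + 15 = 15 + j)
t = 738
s(m, u) = -6 + (m + m*u)/(-33 + u)
√(s(56, -47) + ((t + g(26, 21)) - 923)) = √((198 + 56 - 6*(-47) + 56*(-47))/(-33 - 47) + ((738 + (15 + 26)) - 923)) = √((198 + 56 + 282 - 2632)/(-80) + ((738 + 41) - 923)) = √(-1/80*(-2096) + (779 - 923)) = √(131/5 - 144) = √(-589/5) = I*√2945/5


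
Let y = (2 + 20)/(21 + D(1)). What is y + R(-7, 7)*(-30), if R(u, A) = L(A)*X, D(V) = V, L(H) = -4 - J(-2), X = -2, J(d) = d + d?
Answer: 1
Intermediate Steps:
J(d) = 2*d
L(H) = 0 (L(H) = -4 - 2*(-2) = -4 - 1*(-4) = -4 + 4 = 0)
R(u, A) = 0 (R(u, A) = 0*(-2) = 0)
y = 1 (y = (2 + 20)/(21 + 1) = 22/22 = 22*(1/22) = 1)
y + R(-7, 7)*(-30) = 1 + 0*(-30) = 1 + 0 = 1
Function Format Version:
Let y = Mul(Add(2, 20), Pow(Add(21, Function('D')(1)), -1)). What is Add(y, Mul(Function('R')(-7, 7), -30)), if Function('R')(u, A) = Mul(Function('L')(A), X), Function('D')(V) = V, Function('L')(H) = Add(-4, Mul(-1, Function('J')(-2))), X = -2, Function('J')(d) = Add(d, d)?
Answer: 1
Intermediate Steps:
Function('J')(d) = Mul(2, d)
Function('L')(H) = 0 (Function('L')(H) = Add(-4, Mul(-1, Mul(2, -2))) = Add(-4, Mul(-1, -4)) = Add(-4, 4) = 0)
Function('R')(u, A) = 0 (Function('R')(u, A) = Mul(0, -2) = 0)
y = 1 (y = Mul(Add(2, 20), Pow(Add(21, 1), -1)) = Mul(22, Pow(22, -1)) = Mul(22, Rational(1, 22)) = 1)
Add(y, Mul(Function('R')(-7, 7), -30)) = Add(1, Mul(0, -30)) = Add(1, 0) = 1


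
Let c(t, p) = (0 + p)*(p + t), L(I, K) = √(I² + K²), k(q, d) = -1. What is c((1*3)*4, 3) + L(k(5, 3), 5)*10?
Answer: 45 + 10*√26 ≈ 95.990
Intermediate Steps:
c(t, p) = p*(p + t)
c((1*3)*4, 3) + L(k(5, 3), 5)*10 = 3*(3 + (1*3)*4) + √((-1)² + 5²)*10 = 3*(3 + 3*4) + √(1 + 25)*10 = 3*(3 + 12) + √26*10 = 3*15 + 10*√26 = 45 + 10*√26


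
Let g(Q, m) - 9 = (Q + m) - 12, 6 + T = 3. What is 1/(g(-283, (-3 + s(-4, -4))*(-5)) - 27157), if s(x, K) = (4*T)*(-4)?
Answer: -1/27668 ≈ -3.6143e-5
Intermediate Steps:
T = -3 (T = -6 + 3 = -3)
s(x, K) = 48 (s(x, K) = (4*(-3))*(-4) = -12*(-4) = 48)
g(Q, m) = -3 + Q + m (g(Q, m) = 9 + ((Q + m) - 12) = 9 + (-12 + Q + m) = -3 + Q + m)
1/(g(-283, (-3 + s(-4, -4))*(-5)) - 27157) = 1/((-3 - 283 + (-3 + 48)*(-5)) - 27157) = 1/((-3 - 283 + 45*(-5)) - 27157) = 1/((-3 - 283 - 225) - 27157) = 1/(-511 - 27157) = 1/(-27668) = -1/27668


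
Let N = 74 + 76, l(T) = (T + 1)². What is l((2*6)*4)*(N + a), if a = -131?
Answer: 45619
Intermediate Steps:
l(T) = (1 + T)²
N = 150
l((2*6)*4)*(N + a) = (1 + (2*6)*4)²*(150 - 131) = (1 + 12*4)²*19 = (1 + 48)²*19 = 49²*19 = 2401*19 = 45619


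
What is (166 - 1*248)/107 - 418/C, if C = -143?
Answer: 3000/1391 ≈ 2.1567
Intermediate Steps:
(166 - 1*248)/107 - 418/C = (166 - 1*248)/107 - 418/(-143) = (166 - 248)*(1/107) - 418*(-1/143) = -82*1/107 + 38/13 = -82/107 + 38/13 = 3000/1391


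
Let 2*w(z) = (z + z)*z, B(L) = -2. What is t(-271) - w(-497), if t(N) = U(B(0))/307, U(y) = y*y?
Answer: -75831759/307 ≈ -2.4701e+5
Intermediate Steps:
U(y) = y²
t(N) = 4/307 (t(N) = (-2)²/307 = 4*(1/307) = 4/307)
w(z) = z² (w(z) = ((z + z)*z)/2 = ((2*z)*z)/2 = (2*z²)/2 = z²)
t(-271) - w(-497) = 4/307 - 1*(-497)² = 4/307 - 1*247009 = 4/307 - 247009 = -75831759/307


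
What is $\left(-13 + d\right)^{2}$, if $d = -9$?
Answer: $484$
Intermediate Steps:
$\left(-13 + d\right)^{2} = \left(-13 - 9\right)^{2} = \left(-22\right)^{2} = 484$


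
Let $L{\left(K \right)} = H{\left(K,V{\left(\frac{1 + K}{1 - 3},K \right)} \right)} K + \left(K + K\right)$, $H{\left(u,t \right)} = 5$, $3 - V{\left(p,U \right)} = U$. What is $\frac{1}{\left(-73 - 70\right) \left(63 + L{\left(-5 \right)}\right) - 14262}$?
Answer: $- \frac{1}{18266} \approx -5.4747 \cdot 10^{-5}$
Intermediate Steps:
$V{\left(p,U \right)} = 3 - U$
$L{\left(K \right)} = 7 K$ ($L{\left(K \right)} = 5 K + \left(K + K\right) = 5 K + 2 K = 7 K$)
$\frac{1}{\left(-73 - 70\right) \left(63 + L{\left(-5 \right)}\right) - 14262} = \frac{1}{\left(-73 - 70\right) \left(63 + 7 \left(-5\right)\right) - 14262} = \frac{1}{- 143 \left(63 - 35\right) - 14262} = \frac{1}{\left(-143\right) 28 - 14262} = \frac{1}{-4004 - 14262} = \frac{1}{-18266} = - \frac{1}{18266}$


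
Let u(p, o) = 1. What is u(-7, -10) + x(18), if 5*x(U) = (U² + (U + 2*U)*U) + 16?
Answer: 1317/5 ≈ 263.40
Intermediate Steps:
x(U) = 16/5 + 4*U²/5 (x(U) = ((U² + (U + 2*U)*U) + 16)/5 = ((U² + (3*U)*U) + 16)/5 = ((U² + 3*U²) + 16)/5 = (4*U² + 16)/5 = (16 + 4*U²)/5 = 16/5 + 4*U²/5)
u(-7, -10) + x(18) = 1 + (16/5 + (⅘)*18²) = 1 + (16/5 + (⅘)*324) = 1 + (16/5 + 1296/5) = 1 + 1312/5 = 1317/5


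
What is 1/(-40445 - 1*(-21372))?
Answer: -1/19073 ≈ -5.2430e-5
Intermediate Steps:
1/(-40445 - 1*(-21372)) = 1/(-40445 + 21372) = 1/(-19073) = -1/19073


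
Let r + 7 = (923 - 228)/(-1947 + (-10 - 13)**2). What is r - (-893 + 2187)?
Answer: -1845513/1418 ≈ -1301.5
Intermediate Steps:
r = -10621/1418 (r = -7 + (923 - 228)/(-1947 + (-10 - 13)**2) = -7 + 695/(-1947 + (-23)**2) = -7 + 695/(-1947 + 529) = -7 + 695/(-1418) = -7 + 695*(-1/1418) = -7 - 695/1418 = -10621/1418 ≈ -7.4901)
r - (-893 + 2187) = -10621/1418 - (-893 + 2187) = -10621/1418 - 1*1294 = -10621/1418 - 1294 = -1845513/1418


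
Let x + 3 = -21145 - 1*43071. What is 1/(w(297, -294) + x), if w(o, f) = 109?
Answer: -1/64110 ≈ -1.5598e-5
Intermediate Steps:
x = -64219 (x = -3 + (-21145 - 1*43071) = -3 + (-21145 - 43071) = -3 - 64216 = -64219)
1/(w(297, -294) + x) = 1/(109 - 64219) = 1/(-64110) = -1/64110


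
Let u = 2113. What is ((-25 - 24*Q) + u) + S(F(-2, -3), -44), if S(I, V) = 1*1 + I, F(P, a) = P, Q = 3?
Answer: 2015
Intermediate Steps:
S(I, V) = 1 + I
((-25 - 24*Q) + u) + S(F(-2, -3), -44) = ((-25 - 24*3) + 2113) + (1 - 2) = ((-25 - 72) + 2113) - 1 = (-97 + 2113) - 1 = 2016 - 1 = 2015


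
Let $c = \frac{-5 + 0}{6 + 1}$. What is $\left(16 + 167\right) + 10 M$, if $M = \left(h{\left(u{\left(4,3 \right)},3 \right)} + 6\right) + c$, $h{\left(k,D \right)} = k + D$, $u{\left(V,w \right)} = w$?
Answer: $\frac{2071}{7} \approx 295.86$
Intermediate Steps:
$h{\left(k,D \right)} = D + k$
$c = - \frac{5}{7} \approx -0.71429$
$M = \frac{79}{7}$ ($M = \left(\left(3 + 3\right) + 6\right) - \frac{5}{7} = \left(6 + 6\right) - \frac{5}{7} = 12 - \frac{5}{7} = \frac{79}{7} \approx 11.286$)
$\left(16 + 167\right) + 10 M = \left(16 + 167\right) + 10 \cdot \frac{79}{7} = 183 + \frac{790}{7} = \frac{2071}{7}$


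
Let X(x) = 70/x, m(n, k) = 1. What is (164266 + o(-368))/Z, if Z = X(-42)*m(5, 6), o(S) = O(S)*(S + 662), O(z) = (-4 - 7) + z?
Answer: -31704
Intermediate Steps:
O(z) = -11 + z
o(S) = (-11 + S)*(662 + S) (o(S) = (-11 + S)*(S + 662) = (-11 + S)*(662 + S))
Z = -5/3 (Z = (70/(-42))*1 = (70*(-1/42))*1 = -5/3*1 = -5/3 ≈ -1.6667)
(164266 + o(-368))/Z = (164266 + (-11 - 368)*(662 - 368))/(-5/3) = (164266 - 379*294)*(-⅗) = (164266 - 111426)*(-⅗) = 52840*(-⅗) = -31704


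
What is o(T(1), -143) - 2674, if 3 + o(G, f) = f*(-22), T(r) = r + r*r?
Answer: 469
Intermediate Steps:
T(r) = r + r²
o(G, f) = -3 - 22*f (o(G, f) = -3 + f*(-22) = -3 - 22*f)
o(T(1), -143) - 2674 = (-3 - 22*(-143)) - 2674 = (-3 + 3146) - 2674 = 3143 - 2674 = 469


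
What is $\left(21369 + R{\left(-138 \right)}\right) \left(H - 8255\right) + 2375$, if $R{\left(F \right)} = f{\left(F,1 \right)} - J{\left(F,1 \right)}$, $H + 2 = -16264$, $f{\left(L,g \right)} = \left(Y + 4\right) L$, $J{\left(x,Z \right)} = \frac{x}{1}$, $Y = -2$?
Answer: $-520602976$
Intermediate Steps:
$J{\left(x,Z \right)} = x$ ($J{\left(x,Z \right)} = x 1 = x$)
$f{\left(L,g \right)} = 2 L$ ($f{\left(L,g \right)} = \left(-2 + 4\right) L = 2 L$)
$H = -16266$ ($H = -2 - 16264 = -16266$)
$R{\left(F \right)} = F$ ($R{\left(F \right)} = 2 F - F = F$)
$\left(21369 + R{\left(-138 \right)}\right) \left(H - 8255\right) + 2375 = \left(21369 - 138\right) \left(-16266 - 8255\right) + 2375 = 21231 \left(-24521\right) + 2375 = -520605351 + 2375 = -520602976$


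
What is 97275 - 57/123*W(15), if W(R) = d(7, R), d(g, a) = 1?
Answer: 3988256/41 ≈ 97275.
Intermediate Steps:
W(R) = 1
97275 - 57/123*W(15) = 97275 - 57/123 = 97275 - 57*(1/123) = 97275 - 19/41 = 3988256/41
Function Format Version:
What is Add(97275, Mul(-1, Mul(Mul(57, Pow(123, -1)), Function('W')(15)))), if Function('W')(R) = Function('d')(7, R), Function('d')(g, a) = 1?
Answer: Rational(3988256, 41) ≈ 97275.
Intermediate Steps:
Function('W')(R) = 1
Add(97275, Mul(-1, Mul(Mul(57, Pow(123, -1)), Function('W')(15)))) = Add(97275, Mul(-1, Mul(Mul(57, Pow(123, -1)), 1))) = Add(97275, Mul(-1, Mul(Mul(57, Rational(1, 123)), 1))) = Add(97275, Mul(-1, Mul(Rational(19, 41), 1))) = Add(97275, Mul(-1, Rational(19, 41))) = Add(97275, Rational(-19, 41)) = Rational(3988256, 41)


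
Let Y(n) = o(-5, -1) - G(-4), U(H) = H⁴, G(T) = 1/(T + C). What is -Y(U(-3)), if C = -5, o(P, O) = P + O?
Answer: 53/9 ≈ 5.8889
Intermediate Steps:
o(P, O) = O + P
G(T) = 1/(-5 + T) (G(T) = 1/(T - 5) = 1/(-5 + T))
Y(n) = -53/9 (Y(n) = (-1 - 5) - 1/(-5 - 4) = -6 - 1/(-9) = -6 - 1*(-⅑) = -6 + ⅑ = -53/9)
-Y(U(-3)) = -1*(-53/9) = 53/9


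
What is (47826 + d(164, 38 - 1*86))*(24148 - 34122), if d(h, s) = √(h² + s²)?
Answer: -477016524 - 199480*√73 ≈ -4.7872e+8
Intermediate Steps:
(47826 + d(164, 38 - 1*86))*(24148 - 34122) = (47826 + √(164² + (38 - 1*86)²))*(24148 - 34122) = (47826 + √(26896 + (38 - 86)²))*(-9974) = (47826 + √(26896 + (-48)²))*(-9974) = (47826 + √(26896 + 2304))*(-9974) = (47826 + √29200)*(-9974) = (47826 + 20*√73)*(-9974) = -477016524 - 199480*√73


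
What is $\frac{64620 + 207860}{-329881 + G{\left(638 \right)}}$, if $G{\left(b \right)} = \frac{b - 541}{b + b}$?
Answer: $- \frac{347684480}{420928059} \approx -0.82599$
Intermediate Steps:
$G{\left(b \right)} = \frac{-541 + b}{2 b}$
$\frac{64620 + 207860}{-329881 + G{\left(638 \right)}} = \frac{64620 + 207860}{-329881 + \frac{-541 + 638}{2 \cdot 638}} = \frac{272480}{-329881 + \frac{1}{2} \cdot \frac{1}{638} \cdot 97} = \frac{272480}{-329881 + \frac{97}{1276}} = \frac{272480}{- \frac{420928059}{1276}} = 272480 \left(- \frac{1276}{420928059}\right) = - \frac{347684480}{420928059}$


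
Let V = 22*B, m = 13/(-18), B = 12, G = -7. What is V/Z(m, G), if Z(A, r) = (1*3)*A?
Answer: -1584/13 ≈ -121.85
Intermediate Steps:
m = -13/18 (m = 13*(-1/18) = -13/18 ≈ -0.72222)
Z(A, r) = 3*A
V = 264 (V = 22*12 = 264)
V/Z(m, G) = 264/((3*(-13/18))) = 264/(-13/6) = 264*(-6/13) = -1584/13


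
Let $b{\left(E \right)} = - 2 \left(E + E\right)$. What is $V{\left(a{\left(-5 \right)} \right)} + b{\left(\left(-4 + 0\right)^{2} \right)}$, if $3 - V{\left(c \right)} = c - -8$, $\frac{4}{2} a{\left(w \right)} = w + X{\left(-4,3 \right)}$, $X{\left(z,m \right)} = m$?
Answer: $-68$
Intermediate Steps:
$b{\left(E \right)} = - 4 E$ ($b{\left(E \right)} = - 2 \cdot 2 E = - 4 E$)
$a{\left(w \right)} = \frac{3}{2} + \frac{w}{2}$ ($a{\left(w \right)} = \frac{w + 3}{2} = \frac{3 + w}{2} = \frac{3}{2} + \frac{w}{2}$)
$V{\left(c \right)} = -5 - c$ ($V{\left(c \right)} = 3 - \left(c - -8\right) = 3 - \left(c + 8\right) = 3 - \left(8 + c\right) = -5 - c$)
$V{\left(a{\left(-5 \right)} \right)} + b{\left(\left(-4 + 0\right)^{2} \right)} = \left(-5 - \left(\frac{3}{2} + \frac{1}{2} \left(-5\right)\right)\right) - 4 \left(-4 + 0\right)^{2} = \left(-5 - \left(\frac{3}{2} - \frac{5}{2}\right)\right) - 4 \left(-4\right)^{2} = \left(-5 - -1\right) - 64 = \left(-5 + 1\right) - 64 = -4 - 64 = -68$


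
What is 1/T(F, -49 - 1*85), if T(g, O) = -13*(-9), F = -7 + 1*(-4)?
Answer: 1/117 ≈ 0.0085470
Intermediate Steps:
F = -11 (F = -7 - 4 = -11)
T(g, O) = 117
1/T(F, -49 - 1*85) = 1/117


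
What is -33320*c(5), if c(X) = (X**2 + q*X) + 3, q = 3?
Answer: -1432760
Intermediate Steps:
c(X) = 3 + X**2 + 3*X (c(X) = (X**2 + 3*X) + 3 = 3 + X**2 + 3*X)
-33320*c(5) = -33320*(3 + 5**2 + 3*5) = -33320*(3 + 25 + 15) = -33320*43 = -1432760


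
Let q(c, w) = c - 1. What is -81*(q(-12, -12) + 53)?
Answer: -3240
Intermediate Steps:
q(c, w) = -1 + c
-81*(q(-12, -12) + 53) = -81*((-1 - 12) + 53) = -81*(-13 + 53) = -81*40 = -3240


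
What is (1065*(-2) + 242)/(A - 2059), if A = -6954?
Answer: 1888/9013 ≈ 0.20948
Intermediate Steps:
(1065*(-2) + 242)/(A - 2059) = (1065*(-2) + 242)/(-6954 - 2059) = (-2130 + 242)/(-9013) = -1888*(-1/9013) = 1888/9013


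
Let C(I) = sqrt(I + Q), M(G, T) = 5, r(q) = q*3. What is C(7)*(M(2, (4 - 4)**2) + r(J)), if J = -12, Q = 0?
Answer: -31*sqrt(7) ≈ -82.018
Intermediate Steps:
r(q) = 3*q
C(I) = sqrt(I) (C(I) = sqrt(I + 0) = sqrt(I))
C(7)*(M(2, (4 - 4)**2) + r(J)) = sqrt(7)*(5 + 3*(-12)) = sqrt(7)*(5 - 36) = sqrt(7)*(-31) = -31*sqrt(7)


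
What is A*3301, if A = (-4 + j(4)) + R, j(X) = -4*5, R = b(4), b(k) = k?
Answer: -66020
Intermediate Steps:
R = 4
j(X) = -20
A = -20 (A = (-4 - 20) + 4 = -24 + 4 = -20)
A*3301 = -20*3301 = -66020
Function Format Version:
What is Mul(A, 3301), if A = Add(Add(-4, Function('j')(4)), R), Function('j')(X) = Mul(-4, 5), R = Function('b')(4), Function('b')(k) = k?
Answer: -66020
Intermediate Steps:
R = 4
Function('j')(X) = -20
A = -20 (A = Add(Add(-4, -20), 4) = Add(-24, 4) = -20)
Mul(A, 3301) = Mul(-20, 3301) = -66020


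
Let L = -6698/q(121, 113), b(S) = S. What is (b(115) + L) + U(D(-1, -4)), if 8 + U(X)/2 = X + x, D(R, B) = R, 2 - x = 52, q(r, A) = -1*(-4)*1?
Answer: -3355/2 ≈ -1677.5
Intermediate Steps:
q(r, A) = 4 (q(r, A) = 4*1 = 4)
x = -50 (x = 2 - 1*52 = 2 - 52 = -50)
L = -3349/2 (L = -6698/4 = -6698*1/4 = -3349/2 ≈ -1674.5)
U(X) = -116 + 2*X (U(X) = -16 + 2*(X - 50) = -16 + 2*(-50 + X) = -16 + (-100 + 2*X) = -116 + 2*X)
(b(115) + L) + U(D(-1, -4)) = (115 - 3349/2) + (-116 + 2*(-1)) = -3119/2 + (-116 - 2) = -3119/2 - 118 = -3355/2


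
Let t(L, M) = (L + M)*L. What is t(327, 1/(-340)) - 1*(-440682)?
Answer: 186187413/340 ≈ 5.4761e+5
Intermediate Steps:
t(L, M) = L*(L + M)
t(327, 1/(-340)) - 1*(-440682) = 327*(327 + 1/(-340)) - 1*(-440682) = 327*(327 - 1/340) + 440682 = 327*(111179/340) + 440682 = 36355533/340 + 440682 = 186187413/340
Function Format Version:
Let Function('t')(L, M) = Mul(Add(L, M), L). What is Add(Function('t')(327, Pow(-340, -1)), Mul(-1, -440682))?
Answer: Rational(186187413, 340) ≈ 5.4761e+5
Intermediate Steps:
Function('t')(L, M) = Mul(L, Add(L, M))
Add(Function('t')(327, Pow(-340, -1)), Mul(-1, -440682)) = Add(Mul(327, Add(327, Pow(-340, -1))), Mul(-1, -440682)) = Add(Mul(327, Add(327, Rational(-1, 340))), 440682) = Add(Mul(327, Rational(111179, 340)), 440682) = Add(Rational(36355533, 340), 440682) = Rational(186187413, 340)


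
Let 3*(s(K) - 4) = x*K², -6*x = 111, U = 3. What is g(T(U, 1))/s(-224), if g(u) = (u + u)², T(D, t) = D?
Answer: -27/232061 ≈ -0.00011635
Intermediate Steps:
x = -37/2 (x = -⅙*111 = -37/2 ≈ -18.500)
g(u) = 4*u² (g(u) = (2*u)² = 4*u²)
s(K) = 4 - 37*K²/6 (s(K) = 4 + (-37*K²/2)/3 = 4 - 37*K²/6)
g(T(U, 1))/s(-224) = (4*3²)/(4 - 37/6*(-224)²) = (4*9)/(4 - 37/6*50176) = 36/(4 - 928256/3) = 36/(-928244/3) = 36*(-3/928244) = -27/232061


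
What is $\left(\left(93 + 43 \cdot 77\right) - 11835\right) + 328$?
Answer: $-8103$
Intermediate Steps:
$\left(\left(93 + 43 \cdot 77\right) - 11835\right) + 328 = \left(\left(93 + 3311\right) - 11835\right) + 328 = \left(3404 - 11835\right) + 328 = -8431 + 328 = -8103$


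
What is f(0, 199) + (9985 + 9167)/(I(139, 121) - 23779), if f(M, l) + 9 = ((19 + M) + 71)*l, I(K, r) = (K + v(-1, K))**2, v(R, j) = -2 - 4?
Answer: 2595189/145 ≈ 17898.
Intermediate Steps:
v(R, j) = -6
I(K, r) = (-6 + K)**2 (I(K, r) = (K - 6)**2 = (-6 + K)**2)
f(M, l) = -9 + l*(90 + M) (f(M, l) = -9 + ((19 + M) + 71)*l = -9 + (90 + M)*l = -9 + l*(90 + M))
f(0, 199) + (9985 + 9167)/(I(139, 121) - 23779) = (-9 + 90*199 + 0*199) + (9985 + 9167)/((-6 + 139)**2 - 23779) = (-9 + 17910 + 0) + 19152/(133**2 - 23779) = 17901 + 19152/(17689 - 23779) = 17901 + 19152/(-6090) = 17901 + 19152*(-1/6090) = 17901 - 456/145 = 2595189/145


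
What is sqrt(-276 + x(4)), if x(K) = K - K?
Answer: 2*I*sqrt(69) ≈ 16.613*I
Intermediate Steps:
x(K) = 0
sqrt(-276 + x(4)) = sqrt(-276 + 0) = sqrt(-276) = 2*I*sqrt(69)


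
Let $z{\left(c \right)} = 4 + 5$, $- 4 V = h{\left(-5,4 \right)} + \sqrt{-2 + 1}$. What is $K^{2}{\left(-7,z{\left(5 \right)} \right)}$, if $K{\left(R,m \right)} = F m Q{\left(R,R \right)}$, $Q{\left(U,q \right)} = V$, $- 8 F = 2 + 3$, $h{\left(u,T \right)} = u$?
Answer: $\frac{6075}{128} - \frac{10125 i}{512} \approx 47.461 - 19.775 i$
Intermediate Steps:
$F = - \frac{5}{8}$ ($F = - \frac{2 + 3}{8} = \left(- \frac{1}{8}\right) 5 = - \frac{5}{8} \approx -0.625$)
$V = \frac{5}{4} - \frac{i}{4}$ ($V = - \frac{-5 + \sqrt{-2 + 1}}{4} = - \frac{-5 + \sqrt{-1}}{4} = - \frac{-5 + i}{4} = \frac{5}{4} - \frac{i}{4} \approx 1.25 - 0.25 i$)
$Q{\left(U,q \right)} = \frac{5}{4} - \frac{i}{4}$
$z{\left(c \right)} = 9$
$K{\left(R,m \right)} = - \frac{5 m \left(\frac{5}{4} - \frac{i}{4}\right)}{8}$ ($K{\left(R,m \right)} = - \frac{5 m}{8} \left(\frac{5}{4} - \frac{i}{4}\right) = - \frac{5 m \left(\frac{5}{4} - \frac{i}{4}\right)}{8}$)
$K^{2}{\left(-7,z{\left(5 \right)} \right)} = \left(\left(- \frac{5}{32}\right) 9 \left(5 - i\right)\right)^{2} = \left(- \frac{225}{32} + \frac{45 i}{32}\right)^{2}$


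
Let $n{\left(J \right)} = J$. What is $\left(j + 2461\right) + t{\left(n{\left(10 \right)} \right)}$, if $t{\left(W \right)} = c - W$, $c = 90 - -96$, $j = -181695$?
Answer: $-179058$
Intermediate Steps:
$c = 186$ ($c = 90 + 96 = 186$)
$t{\left(W \right)} = 186 - W$
$\left(j + 2461\right) + t{\left(n{\left(10 \right)} \right)} = \left(-181695 + 2461\right) + \left(186 - 10\right) = -179234 + \left(186 - 10\right) = -179234 + 176 = -179058$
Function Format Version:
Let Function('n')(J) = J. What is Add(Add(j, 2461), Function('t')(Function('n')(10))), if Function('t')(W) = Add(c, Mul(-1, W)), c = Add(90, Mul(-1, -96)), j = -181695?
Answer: -179058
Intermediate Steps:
c = 186 (c = Add(90, 96) = 186)
Function('t')(W) = Add(186, Mul(-1, W))
Add(Add(j, 2461), Function('t')(Function('n')(10))) = Add(Add(-181695, 2461), Add(186, Mul(-1, 10))) = Add(-179234, Add(186, -10)) = Add(-179234, 176) = -179058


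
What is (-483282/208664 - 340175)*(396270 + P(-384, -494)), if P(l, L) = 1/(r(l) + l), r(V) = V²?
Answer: -2068445470552101226781/15344315904 ≈ -1.3480e+11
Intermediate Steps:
P(l, L) = 1/(l + l²) (P(l, L) = 1/(l² + l) = 1/(l + l²))
(-483282/208664 - 340175)*(396270 + P(-384, -494)) = (-483282/208664 - 340175)*(396270 + 1/((-384)*(1 - 384))) = (-483282*1/208664 - 340175)*(396270 - 1/384/(-383)) = (-241641/104332 - 340175)*(396270 - 1/384*(-1/383)) = -35491379741*(396270 + 1/147072)/104332 = -35491379741/104332*58280221441/147072 = -2068445470552101226781/15344315904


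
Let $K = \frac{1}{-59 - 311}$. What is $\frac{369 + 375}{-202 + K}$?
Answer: $- \frac{8880}{2411} \approx -3.6831$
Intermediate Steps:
$K = - \frac{1}{370}$ ($K = \frac{1}{-370} = - \frac{1}{370} \approx -0.0027027$)
$\frac{369 + 375}{-202 + K} = \frac{369 + 375}{-202 - \frac{1}{370}} = \frac{744}{- \frac{74741}{370}} = 744 \left(- \frac{370}{74741}\right) = - \frac{8880}{2411}$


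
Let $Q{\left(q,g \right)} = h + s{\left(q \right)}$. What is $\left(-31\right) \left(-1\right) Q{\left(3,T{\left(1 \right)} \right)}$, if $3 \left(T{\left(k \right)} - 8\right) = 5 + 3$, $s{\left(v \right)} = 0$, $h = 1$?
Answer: $31$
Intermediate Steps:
$T{\left(k \right)} = \frac{32}{3}$ ($T{\left(k \right)} = 8 + \frac{5 + 3}{3} = 8 + \frac{1}{3} \cdot 8 = 8 + \frac{8}{3} = \frac{32}{3}$)
$Q{\left(q,g \right)} = 1$ ($Q{\left(q,g \right)} = 1 + 0 = 1$)
$\left(-31\right) \left(-1\right) Q{\left(3,T{\left(1 \right)} \right)} = \left(-31\right) \left(-1\right) 1 = 31 \cdot 1 = 31$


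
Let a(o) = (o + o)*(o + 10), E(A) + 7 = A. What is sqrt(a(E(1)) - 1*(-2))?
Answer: I*sqrt(46) ≈ 6.7823*I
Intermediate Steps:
E(A) = -7 + A
a(o) = 2*o*(10 + o) (a(o) = (2*o)*(10 + o) = 2*o*(10 + o))
sqrt(a(E(1)) - 1*(-2)) = sqrt(2*(-7 + 1)*(10 + (-7 + 1)) - 1*(-2)) = sqrt(2*(-6)*(10 - 6) + 2) = sqrt(2*(-6)*4 + 2) = sqrt(-48 + 2) = sqrt(-46) = I*sqrt(46)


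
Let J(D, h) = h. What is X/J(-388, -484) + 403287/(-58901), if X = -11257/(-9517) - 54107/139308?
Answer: -258845018450259425/37795853446603824 ≈ -6.8485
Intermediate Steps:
X = 1053253837/1325794236 (X = -11257*(-1/9517) - 54107*1/139308 = 11257/9517 - 54107/139308 = 1053253837/1325794236 ≈ 0.79443)
X/J(-388, -484) + 403287/(-58901) = (1053253837/1325794236)/(-484) + 403287/(-58901) = (1053253837/1325794236)*(-1/484) + 403287*(-1/58901) = -1053253837/641684410224 - 403287/58901 = -258845018450259425/37795853446603824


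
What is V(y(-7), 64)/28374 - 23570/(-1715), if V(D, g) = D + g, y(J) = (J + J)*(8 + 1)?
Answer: 66866885/4866141 ≈ 13.741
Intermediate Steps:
y(J) = 18*J (y(J) = (2*J)*9 = 18*J)
V(y(-7), 64)/28374 - 23570/(-1715) = (18*(-7) + 64)/28374 - 23570/(-1715) = (-126 + 64)*(1/28374) - 23570*(-1/1715) = -62*1/28374 + 4714/343 = -31/14187 + 4714/343 = 66866885/4866141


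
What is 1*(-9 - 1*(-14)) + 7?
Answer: 12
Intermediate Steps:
1*(-9 - 1*(-14)) + 7 = 1*(-9 + 14) + 7 = 1*5 + 7 = 5 + 7 = 12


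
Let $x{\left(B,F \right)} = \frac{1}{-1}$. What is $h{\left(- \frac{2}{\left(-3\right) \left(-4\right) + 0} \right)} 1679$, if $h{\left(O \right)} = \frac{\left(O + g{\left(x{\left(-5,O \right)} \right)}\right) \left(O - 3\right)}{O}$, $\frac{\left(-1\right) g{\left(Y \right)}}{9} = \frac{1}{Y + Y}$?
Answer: $\frac{414713}{3} \approx 1.3824 \cdot 10^{5}$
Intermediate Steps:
$x{\left(B,F \right)} = -1$
$g{\left(Y \right)} = - \frac{9}{2 Y}$ ($g{\left(Y \right)} = - \frac{9}{Y + Y} = - \frac{9}{2 Y}$)
$h{\left(O \right)} = \frac{\left(-3 + O\right) \left(\frac{9}{2} + O\right)}{O}$ ($h{\left(O \right)} = \frac{\left(O - \frac{9}{2 \left(-1\right)}\right) \left(O - 3\right)}{O} = \frac{\left(O - - \frac{9}{2}\right) \left(-3 + O\right)}{O} = \frac{\left(O + \frac{9}{2}\right) \left(-3 + O\right)}{O} = \frac{\left(\frac{9}{2} + O\right) \left(-3 + O\right)}{O} = \frac{\left(-3 + O\right) \left(\frac{9}{2} + O\right)}{O}$)
$h{\left(- \frac{2}{\left(-3\right) \left(-4\right) + 0} \right)} 1679 = \left(\frac{3}{2} - \frac{2}{\left(-3\right) \left(-4\right) + 0} - \frac{27}{2 \left(- \frac{2}{\left(-3\right) \left(-4\right) + 0}\right)}\right) 1679 = \left(\frac{3}{2} - \frac{2}{12 + 0} - \frac{27}{2 \left(- \frac{2}{12 + 0}\right)}\right) 1679 = \left(\frac{3}{2} - \frac{2}{12} - \frac{27}{2 \left(- \frac{2}{12}\right)}\right) 1679 = \left(\frac{3}{2} - \frac{1}{6} - \frac{27}{2 \left(\left(-2\right) \frac{1}{12}\right)}\right) 1679 = \left(\frac{3}{2} - \frac{1}{6} - \frac{27}{2 \left(- \frac{1}{6}\right)}\right) 1679 = \left(\frac{3}{2} - \frac{1}{6} - -81\right) 1679 = \left(\frac{3}{2} - \frac{1}{6} + 81\right) 1679 = \frac{247}{3} \cdot 1679 = \frac{414713}{3}$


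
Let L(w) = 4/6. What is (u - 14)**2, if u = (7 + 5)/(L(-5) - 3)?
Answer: 17956/49 ≈ 366.45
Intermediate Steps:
L(w) = 2/3 (L(w) = 4*(1/6) = 2/3)
u = -36/7 (u = (7 + 5)/(2/3 - 3) = 12/(-7/3) = 12*(-3/7) = -36/7 ≈ -5.1429)
(u - 14)**2 = (-36/7 - 14)**2 = (-134/7)**2 = 17956/49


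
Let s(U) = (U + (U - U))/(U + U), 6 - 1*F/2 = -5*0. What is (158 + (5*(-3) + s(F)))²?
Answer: 82369/4 ≈ 20592.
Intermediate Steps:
F = 12 (F = 12 - (-10)*0 = 12 - 2*0 = 12 + 0 = 12)
s(U) = ½ (s(U) = (U + 0)/((2*U)) = U*(1/(2*U)) = ½)
(158 + (5*(-3) + s(F)))² = (158 + (5*(-3) + ½))² = (158 + (-15 + ½))² = (158 - 29/2)² = (287/2)² = 82369/4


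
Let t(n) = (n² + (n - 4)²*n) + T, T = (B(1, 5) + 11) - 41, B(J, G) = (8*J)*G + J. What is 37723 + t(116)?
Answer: 1506294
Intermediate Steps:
B(J, G) = J + 8*G*J (B(J, G) = 8*G*J + J = J + 8*G*J)
T = 11 (T = (1*(1 + 8*5) + 11) - 41 = (1*(1 + 40) + 11) - 41 = (1*41 + 11) - 41 = (41 + 11) - 41 = 52 - 41 = 11)
t(n) = 11 + n² + n*(-4 + n)² (t(n) = (n² + (n - 4)²*n) + 11 = (n² + (-4 + n)²*n) + 11 = (n² + n*(-4 + n)²) + 11 = 11 + n² + n*(-4 + n)²)
37723 + t(116) = 37723 + (11 + 116² + 116*(-4 + 116)²) = 37723 + (11 + 13456 + 116*112²) = 37723 + (11 + 13456 + 116*12544) = 37723 + (11 + 13456 + 1455104) = 37723 + 1468571 = 1506294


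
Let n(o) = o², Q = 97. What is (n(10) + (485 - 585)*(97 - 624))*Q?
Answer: 5121600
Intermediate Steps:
(n(10) + (485 - 585)*(97 - 624))*Q = (10² + (485 - 585)*(97 - 624))*97 = (100 - 100*(-527))*97 = (100 + 52700)*97 = 52800*97 = 5121600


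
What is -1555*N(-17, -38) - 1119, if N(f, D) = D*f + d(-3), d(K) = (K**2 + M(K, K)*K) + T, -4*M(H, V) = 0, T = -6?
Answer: -1010314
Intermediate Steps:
M(H, V) = 0 (M(H, V) = -1/4*0 = 0)
d(K) = -6 + K**2 (d(K) = (K**2 + 0*K) - 6 = (K**2 + 0) - 6 = K**2 - 6 = -6 + K**2)
N(f, D) = 3 + D*f (N(f, D) = D*f + (-6 + (-3)**2) = D*f + (-6 + 9) = D*f + 3 = 3 + D*f)
-1555*N(-17, -38) - 1119 = -1555*(3 - 38*(-17)) - 1119 = -1555*(3 + 646) - 1119 = -1555*649 - 1119 = -1009195 - 1119 = -1010314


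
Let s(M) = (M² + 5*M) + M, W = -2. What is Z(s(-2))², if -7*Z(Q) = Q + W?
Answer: 100/49 ≈ 2.0408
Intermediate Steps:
s(M) = M² + 6*M
Z(Q) = 2/7 - Q/7 (Z(Q) = -(Q - 2)/7 = -(-2 + Q)/7 = 2/7 - Q/7)
Z(s(-2))² = (2/7 - (-2)*(6 - 2)/7)² = (2/7 - (-2)*4/7)² = (2/7 - ⅐*(-8))² = (2/7 + 8/7)² = (10/7)² = 100/49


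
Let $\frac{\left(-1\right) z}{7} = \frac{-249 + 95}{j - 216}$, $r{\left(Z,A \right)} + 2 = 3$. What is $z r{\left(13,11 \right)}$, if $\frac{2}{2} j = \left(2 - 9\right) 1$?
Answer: $- \frac{1078}{223} \approx -4.8341$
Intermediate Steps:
$j = -7$ ($j = \left(2 - 9\right) 1 = \left(-7\right) 1 = -7$)
$r{\left(Z,A \right)} = 1$ ($r{\left(Z,A \right)} = -2 + 3 = 1$)
$z = - \frac{1078}{223}$ ($z = - 7 \frac{-249 + 95}{-7 - 216} = - 7 \left(- \frac{154}{-223}\right) = - 7 \left(\left(-154\right) \left(- \frac{1}{223}\right)\right) = \left(-7\right) \frac{154}{223} = - \frac{1078}{223} \approx -4.8341$)
$z r{\left(13,11 \right)} = \left(- \frac{1078}{223}\right) 1 = - \frac{1078}{223}$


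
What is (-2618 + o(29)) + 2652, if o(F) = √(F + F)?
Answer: 34 + √58 ≈ 41.616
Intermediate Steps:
o(F) = √2*√F (o(F) = √(2*F) = √2*√F)
(-2618 + o(29)) + 2652 = (-2618 + √2*√29) + 2652 = (-2618 + √58) + 2652 = 34 + √58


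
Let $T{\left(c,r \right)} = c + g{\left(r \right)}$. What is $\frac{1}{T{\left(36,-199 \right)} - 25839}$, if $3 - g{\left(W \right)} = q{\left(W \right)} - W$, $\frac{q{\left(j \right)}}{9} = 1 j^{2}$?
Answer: $- \frac{1}{382408} \approx -2.615 \cdot 10^{-6}$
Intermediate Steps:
$q{\left(j \right)} = 9 j^{2}$ ($q{\left(j \right)} = 9 \cdot 1 j^{2} = 9 j^{2}$)
$g{\left(W \right)} = 3 + W - 9 W^{2}$ ($g{\left(W \right)} = 3 - \left(9 W^{2} - W\right) = 3 - \left(- W + 9 W^{2}\right) = 3 + W - 9 W^{2}$)
$T{\left(c,r \right)} = 3 + c + r - 9 r^{2}$ ($T{\left(c,r \right)} = c + \left(3 + r - 9 r^{2}\right) = 3 + c + r - 9 r^{2}$)
$\frac{1}{T{\left(36,-199 \right)} - 25839} = \frac{1}{\left(3 + 36 - 199 - 9 \left(-199\right)^{2}\right) - 25839} = \frac{1}{\left(3 + 36 - 199 - 356409\right) - 25839} = \frac{1}{-356569 - 25839} = \frac{1}{-382408} = - \frac{1}{382408}$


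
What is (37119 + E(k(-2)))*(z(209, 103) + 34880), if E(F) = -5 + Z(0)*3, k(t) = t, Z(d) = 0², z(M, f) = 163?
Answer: 1300585902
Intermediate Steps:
Z(d) = 0
E(F) = -5 (E(F) = -5 + 0*3 = -5 + 0 = -5)
(37119 + E(k(-2)))*(z(209, 103) + 34880) = (37119 - 5)*(163 + 34880) = 37114*35043 = 1300585902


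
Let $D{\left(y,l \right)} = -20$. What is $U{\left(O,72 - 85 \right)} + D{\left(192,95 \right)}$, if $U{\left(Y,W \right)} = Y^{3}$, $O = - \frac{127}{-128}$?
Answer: $- \frac{39894657}{2097152} \approx -19.023$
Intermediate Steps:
$O = \frac{127}{128}$ ($O = \left(-127\right) \left(- \frac{1}{128}\right) = \frac{127}{128} \approx 0.99219$)
$U{\left(O,72 - 85 \right)} + D{\left(192,95 \right)} = \left(\frac{127}{128}\right)^{3} - 20 = \frac{2048383}{2097152} - 20 = - \frac{39894657}{2097152}$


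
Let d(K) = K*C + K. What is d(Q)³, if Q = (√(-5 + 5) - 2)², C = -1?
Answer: 0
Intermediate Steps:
Q = 4 (Q = (√0 - 2)² = (0 - 2)² = (-2)² = 4)
d(K) = 0 (d(K) = K*(-1) + K = -K + K = 0)
d(Q)³ = 0³ = 0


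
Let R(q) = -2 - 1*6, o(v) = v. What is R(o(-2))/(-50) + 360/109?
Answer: 9436/2725 ≈ 3.4628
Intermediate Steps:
R(q) = -8 (R(q) = -2 - 6 = -8)
R(o(-2))/(-50) + 360/109 = -8/(-50) + 360/109 = -8*(-1/50) + 360*(1/109) = 4/25 + 360/109 = 9436/2725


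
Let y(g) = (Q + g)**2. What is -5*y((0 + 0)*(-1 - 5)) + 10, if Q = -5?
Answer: -115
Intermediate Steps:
y(g) = (-5 + g)**2
-5*y((0 + 0)*(-1 - 5)) + 10 = -5*(-5 + (0 + 0)*(-1 - 5))**2 + 10 = -5*(-5 + 0*(-6))**2 + 10 = -5*(-5 + 0)**2 + 10 = -5*(-5)**2 + 10 = -5*25 + 10 = -125 + 10 = -115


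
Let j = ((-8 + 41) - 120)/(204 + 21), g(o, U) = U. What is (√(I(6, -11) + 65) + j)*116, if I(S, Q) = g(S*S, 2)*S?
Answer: -3364/75 + 116*√77 ≈ 973.04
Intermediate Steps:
I(S, Q) = 2*S
j = -29/75 (j = (33 - 120)/225 = -87*1/225 = -29/75 ≈ -0.38667)
(√(I(6, -11) + 65) + j)*116 = (√(2*6 + 65) - 29/75)*116 = (√(12 + 65) - 29/75)*116 = (√77 - 29/75)*116 = (-29/75 + √77)*116 = -3364/75 + 116*√77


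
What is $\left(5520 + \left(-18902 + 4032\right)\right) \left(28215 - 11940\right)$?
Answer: $-152171250$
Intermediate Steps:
$\left(5520 + \left(-18902 + 4032\right)\right) \left(28215 - 11940\right) = \left(5520 - 14870\right) 16275 = \left(-9350\right) 16275 = -152171250$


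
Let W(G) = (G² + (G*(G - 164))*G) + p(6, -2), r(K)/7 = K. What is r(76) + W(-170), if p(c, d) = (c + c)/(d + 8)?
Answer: -9623166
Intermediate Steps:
r(K) = 7*K
p(c, d) = 2*c/(8 + d) (p(c, d) = (2*c)/(8 + d) = 2*c/(8 + d))
W(G) = 2 + G² + G²*(-164 + G) (W(G) = (G² + (G*(G - 164))*G) + 2*6/(8 - 2) = (G² + (G*(-164 + G))*G) + 2*6/6 = (G² + G²*(-164 + G)) + 2*6*(⅙) = (G² + G²*(-164 + G)) + 2 = 2 + G² + G²*(-164 + G))
r(76) + W(-170) = 7*76 + (2 + (-170)³ - 163*(-170)²) = 532 + (2 - 4913000 - 163*28900) = 532 + (2 - 4913000 - 4710700) = 532 - 9623698 = -9623166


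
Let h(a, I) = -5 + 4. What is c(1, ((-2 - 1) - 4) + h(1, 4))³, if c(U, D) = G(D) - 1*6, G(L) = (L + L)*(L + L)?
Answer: 15625000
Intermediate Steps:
G(L) = 4*L² (G(L) = (2*L)*(2*L) = 4*L²)
h(a, I) = -1
c(U, D) = -6 + 4*D² (c(U, D) = 4*D² - 1*6 = 4*D² - 6 = -6 + 4*D²)
c(1, ((-2 - 1) - 4) + h(1, 4))³ = (-6 + 4*(((-2 - 1) - 4) - 1)²)³ = (-6 + 4*((-3 - 4) - 1)²)³ = (-6 + 4*(-7 - 1)²)³ = (-6 + 4*(-8)²)³ = (-6 + 4*64)³ = (-6 + 256)³ = 250³ = 15625000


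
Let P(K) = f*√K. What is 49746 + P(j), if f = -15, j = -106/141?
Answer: 49746 - 5*I*√14946/47 ≈ 49746.0 - 13.006*I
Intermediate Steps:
j = -106/141 (j = -106*1/141 = -106/141 ≈ -0.75177)
P(K) = -15*√K
49746 + P(j) = 49746 - 5*I*√14946/47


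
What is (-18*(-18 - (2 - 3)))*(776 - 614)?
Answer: 49572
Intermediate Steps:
(-18*(-18 - (2 - 3)))*(776 - 614) = -18*(-18 - 1*(-1))*162 = -18*(-18 + 1)*162 = -18*(-17)*162 = 306*162 = 49572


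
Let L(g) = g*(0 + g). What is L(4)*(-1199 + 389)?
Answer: -12960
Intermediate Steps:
L(g) = g² (L(g) = g*g = g²)
L(4)*(-1199 + 389) = 4²*(-1199 + 389) = 16*(-810) = -12960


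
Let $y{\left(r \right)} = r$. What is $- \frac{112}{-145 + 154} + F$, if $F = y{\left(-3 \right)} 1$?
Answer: $- \frac{139}{9} \approx -15.444$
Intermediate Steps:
$F = -3$ ($F = \left(-3\right) 1 = -3$)
$- \frac{112}{-145 + 154} + F = - \frac{112}{-145 + 154} - 3 = - \frac{112}{9} - 3 = - \frac{139}{9}$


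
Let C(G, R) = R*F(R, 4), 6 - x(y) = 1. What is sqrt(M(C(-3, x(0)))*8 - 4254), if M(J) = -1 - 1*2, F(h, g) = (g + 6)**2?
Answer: I*sqrt(4278) ≈ 65.406*I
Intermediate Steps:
x(y) = 5 (x(y) = 6 - 1*1 = 6 - 1 = 5)
F(h, g) = (6 + g)**2
C(G, R) = 100*R (C(G, R) = R*(6 + 4)**2 = R*10**2 = R*100 = 100*R)
M(J) = -3 (M(J) = -1 - 2 = -3)
sqrt(M(C(-3, x(0)))*8 - 4254) = sqrt(-3*8 - 4254) = sqrt(-24 - 4254) = sqrt(-4278) = I*sqrt(4278)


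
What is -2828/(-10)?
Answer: 1414/5 ≈ 282.80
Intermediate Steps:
-2828/(-10) = -2828*(-1)/10 = -202*(-7/5) = 1414/5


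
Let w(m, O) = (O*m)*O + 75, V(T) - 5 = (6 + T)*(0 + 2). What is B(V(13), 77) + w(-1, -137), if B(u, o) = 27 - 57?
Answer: -18724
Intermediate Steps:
V(T) = 17 + 2*T (V(T) = 5 + (6 + T)*(0 + 2) = 5 + (6 + T)*2 = 5 + (12 + 2*T) = 17 + 2*T)
B(u, o) = -30
w(m, O) = 75 + m*O² (w(m, O) = m*O² + 75 = 75 + m*O²)
B(V(13), 77) + w(-1, -137) = -30 + (75 - 1*(-137)²) = -30 + (75 - 1*18769) = -30 + (75 - 18769) = -30 - 18694 = -18724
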